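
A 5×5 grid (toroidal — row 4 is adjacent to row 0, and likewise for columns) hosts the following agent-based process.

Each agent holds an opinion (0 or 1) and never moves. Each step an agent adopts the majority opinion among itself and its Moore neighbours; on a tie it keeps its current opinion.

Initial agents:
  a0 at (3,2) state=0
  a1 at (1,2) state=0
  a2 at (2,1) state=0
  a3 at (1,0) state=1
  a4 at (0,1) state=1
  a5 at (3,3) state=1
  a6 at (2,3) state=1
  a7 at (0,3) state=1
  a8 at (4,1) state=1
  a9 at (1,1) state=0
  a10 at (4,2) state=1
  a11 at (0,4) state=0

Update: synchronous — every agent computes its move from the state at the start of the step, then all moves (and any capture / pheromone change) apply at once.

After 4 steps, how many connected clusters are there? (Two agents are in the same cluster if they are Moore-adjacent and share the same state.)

2

t=1: a0@(3,2):1 a1@(1,2):0 a2@(2,1):0 a3@(1,0):0 a4@(0,1):1 a5@(3,3):1 a6@(2,3):1 a7@(0,3):1 a8@(4,1):1 a9@(1,1):0 a10@(4,2):1 a11@(0,4):1
t=2: (unchanged — steady state)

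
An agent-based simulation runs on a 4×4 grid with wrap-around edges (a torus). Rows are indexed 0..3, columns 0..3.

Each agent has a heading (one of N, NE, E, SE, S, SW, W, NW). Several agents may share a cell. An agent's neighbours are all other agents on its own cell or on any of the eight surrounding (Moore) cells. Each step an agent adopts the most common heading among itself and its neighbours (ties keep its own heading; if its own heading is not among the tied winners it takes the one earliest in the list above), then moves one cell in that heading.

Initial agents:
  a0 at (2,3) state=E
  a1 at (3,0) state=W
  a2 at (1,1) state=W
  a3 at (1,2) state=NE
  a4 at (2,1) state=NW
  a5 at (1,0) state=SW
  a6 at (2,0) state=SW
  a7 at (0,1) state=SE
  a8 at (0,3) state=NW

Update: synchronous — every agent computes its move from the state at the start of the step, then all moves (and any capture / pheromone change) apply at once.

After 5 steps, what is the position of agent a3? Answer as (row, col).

(2, 1)

t=1: a0@(3,2):SW a1@(2,3):NW a2@(2,0):SW a3@(0,1):NW a4@(3,0):SW a5@(2,3):SW a6@(3,3):SW a7@(0,0):W a8@(3,2):NW
t=2: a0@(0,1):SW a1@(3,2):SW a2@(3,3):SW a3@(3,0):NW a4@(0,3):SW a5@(3,2):SW a6@(0,2):SW a7@(1,3):SW a8@(2,1):NW
t=3: a0@(1,0):SW a1@(0,1):SW a2@(0,2):SW a3@(0,3):SW a4@(1,2):SW a5@(0,1):SW a6@(1,1):SW a7@(2,2):SW a8@(1,0):NW
t=4: a0@(2,3):SW a1@(1,0):SW a2@(1,1):SW a3@(1,2):SW a4@(2,1):SW a5@(1,0):SW a6@(2,0):SW a7@(3,1):SW a8@(2,3):SW
t=5: a0@(3,2):SW a1@(2,3):SW a2@(2,0):SW a3@(2,1):SW a4@(3,0):SW a5@(2,3):SW a6@(3,3):SW a7@(0,0):SW a8@(3,2):SW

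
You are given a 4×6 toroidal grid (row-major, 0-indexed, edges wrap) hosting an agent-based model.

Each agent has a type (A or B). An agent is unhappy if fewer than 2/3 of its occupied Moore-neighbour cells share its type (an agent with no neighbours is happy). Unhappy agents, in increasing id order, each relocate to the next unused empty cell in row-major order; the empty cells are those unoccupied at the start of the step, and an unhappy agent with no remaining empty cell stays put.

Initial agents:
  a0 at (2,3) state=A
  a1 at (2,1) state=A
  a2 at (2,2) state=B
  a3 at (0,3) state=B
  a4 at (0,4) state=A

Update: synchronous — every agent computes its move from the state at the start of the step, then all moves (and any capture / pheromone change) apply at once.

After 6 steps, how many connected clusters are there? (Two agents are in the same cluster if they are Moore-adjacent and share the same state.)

2

t=1: a0@(0,0):A a1@(0,1):A a2@(0,2):B a3@(0,5):B a4@(1,0):A
t=2: a0@(0,0):A a1@(0,1):A a2@(0,3):B a3@(0,4):B a4@(1,0):A
t=3: (unchanged — steady state)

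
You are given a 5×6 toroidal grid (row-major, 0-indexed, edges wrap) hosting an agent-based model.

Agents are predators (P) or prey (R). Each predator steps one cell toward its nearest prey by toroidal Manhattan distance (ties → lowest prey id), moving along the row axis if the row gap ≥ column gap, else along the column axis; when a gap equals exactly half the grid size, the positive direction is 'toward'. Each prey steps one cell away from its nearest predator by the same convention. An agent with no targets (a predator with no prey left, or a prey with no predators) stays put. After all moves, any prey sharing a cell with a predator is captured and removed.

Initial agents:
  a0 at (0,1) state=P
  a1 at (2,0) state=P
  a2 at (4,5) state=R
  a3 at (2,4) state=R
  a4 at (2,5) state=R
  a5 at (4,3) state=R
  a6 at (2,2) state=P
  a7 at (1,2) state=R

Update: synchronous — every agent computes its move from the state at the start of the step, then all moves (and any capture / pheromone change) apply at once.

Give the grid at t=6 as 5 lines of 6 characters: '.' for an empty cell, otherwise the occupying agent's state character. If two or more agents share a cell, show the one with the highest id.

t=1: a0@(1,1):P a1@(2,5):P a2@(4,4):R a3@(2,3):R a4@(2,4):R a5@(4,4):R a6@(1,2):P a7@(0,2):R
t=2: a0@(0,1):P a1@(2,4):P a2@(0,4):R a3@(2,2):R a4@(2,3):R a5@(0,4):R a6@(0,2):P a7@(4,2):R
t=3: a0@(4,1):P a1@(2,3):P a2@(4,4):R a3@(2,1):R a4@(2,2):R a5@(4,4):R a6@(4,2):P a7@(3,2):R
t=4: a0@(3,1):P a1@(2,2):P a2@(4,5):R a3@(1,1):R a4@(2,1):R a5@(4,5):R a6@(3,2):P
t=5: a0@(2,1):P a1@(2,1):P a2@(4,4):R a3@(0,1):R a4@(1,1):R a5@(4,4):R a6@(2,2):P
t=6: a0@(1,1):P a1@(1,1):P a2@(0,4):R a3@(4,1):R a4@(0,1):R a5@(0,4):R a6@(1,2):P

.R..R.
.PP...
......
......
.R....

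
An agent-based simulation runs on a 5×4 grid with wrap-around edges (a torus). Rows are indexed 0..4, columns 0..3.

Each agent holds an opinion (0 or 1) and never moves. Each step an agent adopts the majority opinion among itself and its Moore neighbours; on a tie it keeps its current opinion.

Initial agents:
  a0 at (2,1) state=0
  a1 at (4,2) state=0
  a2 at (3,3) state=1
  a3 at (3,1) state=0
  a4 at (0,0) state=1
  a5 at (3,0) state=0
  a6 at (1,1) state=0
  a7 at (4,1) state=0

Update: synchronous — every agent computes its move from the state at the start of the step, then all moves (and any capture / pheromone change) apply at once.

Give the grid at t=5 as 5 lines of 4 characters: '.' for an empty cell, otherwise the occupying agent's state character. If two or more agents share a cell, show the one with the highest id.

t=1: a0@(2,1):0 a1@(4,2):0 a2@(3,3):0 a3@(3,1):0 a4@(0,0):0 a5@(3,0):0 a6@(1,1):0 a7@(4,1):0
t=2: (unchanged — steady state)

0...
.0..
.0..
00.0
.00.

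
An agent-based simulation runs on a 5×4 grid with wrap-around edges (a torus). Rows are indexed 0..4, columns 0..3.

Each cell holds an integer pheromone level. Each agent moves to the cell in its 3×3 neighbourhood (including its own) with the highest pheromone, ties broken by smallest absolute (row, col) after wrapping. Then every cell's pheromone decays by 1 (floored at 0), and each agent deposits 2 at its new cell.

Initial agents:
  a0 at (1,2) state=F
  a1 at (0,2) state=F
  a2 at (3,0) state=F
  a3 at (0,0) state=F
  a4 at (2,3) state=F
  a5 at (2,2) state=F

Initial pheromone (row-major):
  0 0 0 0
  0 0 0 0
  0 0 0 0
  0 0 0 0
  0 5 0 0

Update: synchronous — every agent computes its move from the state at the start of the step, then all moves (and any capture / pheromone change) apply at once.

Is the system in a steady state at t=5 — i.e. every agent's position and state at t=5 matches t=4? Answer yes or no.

yes

t=1: a0@(0,1) a1@(4,1) a2@(4,1) a3@(4,1) a4@(1,0) a5@(1,1) | pheromone: 0 2 0 0 / 2 2 0 0 / 0 0 0 0 / 0 0 0 0 / 0 10 0 0
t=2: a0@(4,1) a1@(4,1) a2@(4,1) a3@(4,1) a4@(0,1) a5@(0,1) | pheromone: 0 5 0 0 / 1 1 0 0 / 0 0 0 0 / 0 0 0 0 / 0 17 0 0
t=3: a0@(4,1) a1@(4,1) a2@(4,1) a3@(4,1) a4@(4,1) a5@(4,1) | pheromone: 0 4 0 0 / 0 0 0 0 / 0 0 0 0 / 0 0 0 0 / 0 28 0 0
t=4: a0@(4,1) a1@(4,1) a2@(4,1) a3@(4,1) a4@(4,1) a5@(4,1) | pheromone: 0 3 0 0 / 0 0 0 0 / 0 0 0 0 / 0 0 0 0 / 0 39 0 0
t=5: a0@(4,1) a1@(4,1) a2@(4,1) a3@(4,1) a4@(4,1) a5@(4,1) | pheromone: 0 2 0 0 / 0 0 0 0 / 0 0 0 0 / 0 0 0 0 / 0 50 0 0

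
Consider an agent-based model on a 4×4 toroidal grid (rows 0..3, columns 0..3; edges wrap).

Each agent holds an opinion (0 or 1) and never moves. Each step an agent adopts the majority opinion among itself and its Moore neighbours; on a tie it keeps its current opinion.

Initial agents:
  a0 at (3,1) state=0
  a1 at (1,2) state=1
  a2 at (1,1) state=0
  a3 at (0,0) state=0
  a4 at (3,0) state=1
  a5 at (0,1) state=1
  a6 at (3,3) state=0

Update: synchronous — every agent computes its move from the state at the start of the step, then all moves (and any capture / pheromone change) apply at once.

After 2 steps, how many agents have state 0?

6

t=1: a0@(3,1):0 a1@(1,2):1 a2@(1,1):0 a3@(0,0):0 a4@(3,0):0 a5@(0,1):1 a6@(3,3):0
t=2: a0@(3,1):0 a1@(1,2):1 a2@(1,1):0 a3@(0,0):0 a4@(3,0):0 a5@(0,1):0 a6@(3,3):0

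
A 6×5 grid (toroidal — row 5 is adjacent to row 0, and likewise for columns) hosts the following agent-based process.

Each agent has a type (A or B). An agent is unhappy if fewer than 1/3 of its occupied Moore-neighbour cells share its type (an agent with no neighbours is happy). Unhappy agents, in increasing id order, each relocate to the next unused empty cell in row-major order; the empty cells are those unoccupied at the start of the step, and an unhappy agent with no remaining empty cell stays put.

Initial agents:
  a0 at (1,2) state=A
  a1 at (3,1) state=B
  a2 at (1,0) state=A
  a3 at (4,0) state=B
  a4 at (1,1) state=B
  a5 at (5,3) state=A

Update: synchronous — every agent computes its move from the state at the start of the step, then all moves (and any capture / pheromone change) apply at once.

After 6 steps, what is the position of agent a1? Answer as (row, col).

t=1: a0@(0,0):A a1@(3,1):B a2@(0,1):A a3@(4,0):B a4@(0,2):B a5@(5,3):A
t=2: a0@(0,0):A a1@(3,1):B a2@(0,1):A a3@(4,0):B a4@(0,3):B a5@(0,4):A
t=3: a0@(0,0):A a1@(3,1):B a2@(0,1):A a3@(4,0):B a4@(0,2):B a5@(0,4):A
t=4: a0@(0,0):A a1@(3,1):B a2@(0,1):A a3@(4,0):B a4@(0,3):B a5@(0,4):A
t=5: a0@(0,0):A a1@(3,1):B a2@(0,1):A a3@(4,0):B a4@(0,2):B a5@(0,4):A
t=6: a0@(0,0):A a1@(3,1):B a2@(0,1):A a3@(4,0):B a4@(0,3):B a5@(0,4):A

(3, 1)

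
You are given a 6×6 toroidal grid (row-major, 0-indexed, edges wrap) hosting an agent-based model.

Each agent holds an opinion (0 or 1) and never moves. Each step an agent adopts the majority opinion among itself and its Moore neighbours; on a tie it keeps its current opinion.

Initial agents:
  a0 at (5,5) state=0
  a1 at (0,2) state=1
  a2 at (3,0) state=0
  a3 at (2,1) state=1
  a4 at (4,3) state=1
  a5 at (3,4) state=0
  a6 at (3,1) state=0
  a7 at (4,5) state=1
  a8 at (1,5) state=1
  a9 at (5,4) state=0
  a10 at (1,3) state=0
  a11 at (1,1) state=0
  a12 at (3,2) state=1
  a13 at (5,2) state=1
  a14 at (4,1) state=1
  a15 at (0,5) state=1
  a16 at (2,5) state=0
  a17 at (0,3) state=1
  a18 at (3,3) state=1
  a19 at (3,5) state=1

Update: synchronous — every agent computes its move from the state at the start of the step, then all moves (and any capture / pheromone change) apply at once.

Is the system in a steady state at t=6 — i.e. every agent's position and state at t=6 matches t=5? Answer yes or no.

no

t=1: a0@(5,5):0 a1@(0,2):1 a2@(3,0):1 a3@(2,1):0 a4@(4,3):1 a5@(3,4):1 a6@(3,1):1 a7@(4,5):0 a8@(1,5):1 a9@(5,4):1 a10@(1,3):1 a11@(1,1):1 a12@(3,2):1 a13@(5,2):1 a14@(4,1):1 a15@(0,5):1 a16@(2,5):0 a17@(0,3):1 a18@(3,3):1 a19@(3,5):0
t=2: a0@(5,5):0 a1@(0,2):1 a2@(3,0):0 a3@(2,1):1 a4@(4,3):1 a5@(3,4):1 a6@(3,1):1 a7@(4,5):0 a8@(1,5):1 a9@(5,4):1 a10@(1,3):1 a11@(1,1):1 a12@(3,2):1 a13@(5,2):1 a14@(4,1):1 a15@(0,5):1 a16@(2,5):1 a17@(0,3):1 a18@(3,3):1 a19@(3,5):0
t=3: a0@(5,5):0 a1@(0,2):1 a2@(3,0):1 a3@(2,1):1 a4@(4,3):1 a5@(3,4):1 a6@(3,1):1 a7@(4,5):0 a8@(1,5):1 a9@(5,4):1 a10@(1,3):1 a11@(1,1):1 a12@(3,2):1 a13@(5,2):1 a14@(4,1):1 a15@(0,5):1 a16@(2,5):1 a17@(0,3):1 a18@(3,3):1 a19@(3,5):0
t=4: a0@(5,5):0 a1@(0,2):1 a2@(3,0):1 a3@(2,1):1 a4@(4,3):1 a5@(3,4):1 a6@(3,1):1 a7@(4,5):0 a8@(1,5):1 a9@(5,4):1 a10@(1,3):1 a11@(1,1):1 a12@(3,2):1 a13@(5,2):1 a14@(4,1):1 a15@(0,5):1 a16@(2,5):1 a17@(0,3):1 a18@(3,3):1 a19@(3,5):1
t=5: a0@(5,5):0 a1@(0,2):1 a2@(3,0):1 a3@(2,1):1 a4@(4,3):1 a5@(3,4):1 a6@(3,1):1 a7@(4,5):1 a8@(1,5):1 a9@(5,4):1 a10@(1,3):1 a11@(1,1):1 a12@(3,2):1 a13@(5,2):1 a14@(4,1):1 a15@(0,5):1 a16@(2,5):1 a17@(0,3):1 a18@(3,3):1 a19@(3,5):1
t=6: a0@(5,5):1 a1@(0,2):1 a2@(3,0):1 a3@(2,1):1 a4@(4,3):1 a5@(3,4):1 a6@(3,1):1 a7@(4,5):1 a8@(1,5):1 a9@(5,4):1 a10@(1,3):1 a11@(1,1):1 a12@(3,2):1 a13@(5,2):1 a14@(4,1):1 a15@(0,5):1 a16@(2,5):1 a17@(0,3):1 a18@(3,3):1 a19@(3,5):1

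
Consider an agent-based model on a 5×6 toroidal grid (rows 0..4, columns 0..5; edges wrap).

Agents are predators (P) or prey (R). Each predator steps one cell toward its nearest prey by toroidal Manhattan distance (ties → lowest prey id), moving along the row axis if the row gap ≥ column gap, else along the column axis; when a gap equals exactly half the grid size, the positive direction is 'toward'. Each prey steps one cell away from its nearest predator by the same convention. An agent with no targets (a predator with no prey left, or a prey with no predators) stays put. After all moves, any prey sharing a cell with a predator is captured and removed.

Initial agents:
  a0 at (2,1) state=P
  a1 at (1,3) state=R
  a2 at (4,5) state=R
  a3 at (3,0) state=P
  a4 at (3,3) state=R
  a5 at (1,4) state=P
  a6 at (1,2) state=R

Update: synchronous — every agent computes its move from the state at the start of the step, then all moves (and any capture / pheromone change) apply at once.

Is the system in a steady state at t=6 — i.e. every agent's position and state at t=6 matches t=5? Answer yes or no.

t=1: a0@(1,1):P a1@(1,2):R a2@(0,5):R a3@(4,0):P a4@(3,4):R a5@(1,3):P a6@(0,2):R
t=2: a0@(1,2):P a1@(1,3):R a2@(1,5):R a3@(0,0):P a4@(3,3):R a5@(1,2):P a6@(4,2):R
t=3: a0@(1,3):P a1@(1,4):R a2@(2,5):R a3@(1,0):P a4@(4,3):R a5@(1,3):P a6@(3,2):R
t=4: a0@(1,4):P a2@(3,5):R a3@(1,5):P a4@(3,3):R a5@(1,4):P a6@(4,2):R
t=5: a0@(2,4):P a2@(4,5):R a3@(2,5):P a4@(4,3):R a5@(2,4):P a6@(3,2):R
t=6: a0@(3,4):P a2@(0,5):R a3@(3,5):P a4@(0,3):R a5@(3,4):P a6@(3,1):R

no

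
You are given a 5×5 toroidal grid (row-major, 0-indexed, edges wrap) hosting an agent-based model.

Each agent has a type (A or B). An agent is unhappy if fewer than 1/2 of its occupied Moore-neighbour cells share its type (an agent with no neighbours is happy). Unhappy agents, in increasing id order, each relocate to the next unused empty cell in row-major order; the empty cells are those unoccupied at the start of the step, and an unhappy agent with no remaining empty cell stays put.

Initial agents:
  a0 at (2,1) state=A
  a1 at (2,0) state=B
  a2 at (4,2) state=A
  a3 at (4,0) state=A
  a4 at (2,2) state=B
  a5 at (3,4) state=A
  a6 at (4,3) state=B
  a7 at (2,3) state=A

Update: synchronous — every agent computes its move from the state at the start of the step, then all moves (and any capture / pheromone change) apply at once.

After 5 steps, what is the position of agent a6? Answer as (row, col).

t=1: a0@(0,0):A a1@(0,1):B a2@(0,2):A a3@(4,0):A a4@(0,3):B a5@(3,4):A a6@(0,4):B a7@(2,3):A
t=2: a0@(1,0):A a1@(1,1):B a2@(1,2):A a3@(4,0):A a4@(0,3):B a5@(3,4):A a6@(1,3):B a7@(2,3):A
t=3: a0@(0,0):A a1@(0,1):B a2@(0,2):A a3@(4,0):A a4@(0,3):B a5@(3,4):A a6@(0,4):B a7@(2,3):A
t=4: a0@(1,0):A a1@(1,1):B a2@(1,2):A a3@(4,0):A a4@(0,3):B a5@(3,4):A a6@(1,3):B a7@(2,3):A
t=5: a0@(0,0):A a1@(0,1):B a2@(0,2):A a3@(4,0):A a4@(0,3):B a5@(3,4):A a6@(0,4):B a7@(2,3):A

(0, 4)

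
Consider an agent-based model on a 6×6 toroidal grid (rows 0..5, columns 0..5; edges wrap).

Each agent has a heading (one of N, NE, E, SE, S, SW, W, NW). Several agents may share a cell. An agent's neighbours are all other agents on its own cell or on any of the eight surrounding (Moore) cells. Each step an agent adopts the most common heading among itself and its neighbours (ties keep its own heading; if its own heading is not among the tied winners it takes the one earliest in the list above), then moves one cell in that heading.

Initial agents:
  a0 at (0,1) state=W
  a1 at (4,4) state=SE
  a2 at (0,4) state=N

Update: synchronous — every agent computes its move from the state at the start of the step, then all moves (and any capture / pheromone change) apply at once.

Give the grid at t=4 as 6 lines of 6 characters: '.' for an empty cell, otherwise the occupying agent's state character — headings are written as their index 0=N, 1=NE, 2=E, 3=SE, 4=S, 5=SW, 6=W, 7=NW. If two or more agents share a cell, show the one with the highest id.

t=1: a0@(0,0):W a1@(5,5):SE a2@(5,4):N
t=2: a0@(0,5):W a1@(0,0):SE a2@(4,4):N
t=3: a0@(0,4):W a1@(1,1):SE a2@(3,4):N
t=4: a0@(0,3):W a1@(2,2):SE a2@(2,4):N

...6..
......
..3.0.
......
......
......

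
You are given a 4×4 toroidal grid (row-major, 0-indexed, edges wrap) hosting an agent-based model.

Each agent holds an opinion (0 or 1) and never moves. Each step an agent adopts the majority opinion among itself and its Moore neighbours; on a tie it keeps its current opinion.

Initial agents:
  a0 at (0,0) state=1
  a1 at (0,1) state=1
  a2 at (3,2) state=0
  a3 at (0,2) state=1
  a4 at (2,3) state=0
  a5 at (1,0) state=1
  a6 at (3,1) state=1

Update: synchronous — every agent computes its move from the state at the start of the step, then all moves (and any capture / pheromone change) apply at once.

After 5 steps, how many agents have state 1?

t=1: a0@(0,0):1 a1@(0,1):1 a2@(3,2):1 a3@(0,2):1 a4@(2,3):0 a5@(1,0):1 a6@(3,1):1
t=2: a0@(0,0):1 a1@(0,1):1 a2@(3,2):1 a3@(0,2):1 a4@(2,3):1 a5@(1,0):1 a6@(3,1):1
t=3: (unchanged — steady state)

7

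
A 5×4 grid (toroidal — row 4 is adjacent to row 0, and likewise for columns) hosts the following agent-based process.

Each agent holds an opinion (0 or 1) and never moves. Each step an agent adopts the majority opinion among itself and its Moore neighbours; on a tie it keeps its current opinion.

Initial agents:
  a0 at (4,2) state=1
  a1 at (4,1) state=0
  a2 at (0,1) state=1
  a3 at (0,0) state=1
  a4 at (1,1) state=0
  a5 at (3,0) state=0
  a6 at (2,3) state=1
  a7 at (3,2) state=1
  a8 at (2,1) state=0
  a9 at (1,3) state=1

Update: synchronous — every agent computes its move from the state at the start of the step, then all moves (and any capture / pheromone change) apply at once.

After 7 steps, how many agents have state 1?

t=1: a0@(4,2):1 a1@(4,1):1 a2@(0,1):1 a3@(0,0):1 a4@(1,1):0 a5@(3,0):0 a6@(2,3):1 a7@(3,2):1 a8@(2,1):0 a9@(1,3):1
t=2: (unchanged — steady state)

7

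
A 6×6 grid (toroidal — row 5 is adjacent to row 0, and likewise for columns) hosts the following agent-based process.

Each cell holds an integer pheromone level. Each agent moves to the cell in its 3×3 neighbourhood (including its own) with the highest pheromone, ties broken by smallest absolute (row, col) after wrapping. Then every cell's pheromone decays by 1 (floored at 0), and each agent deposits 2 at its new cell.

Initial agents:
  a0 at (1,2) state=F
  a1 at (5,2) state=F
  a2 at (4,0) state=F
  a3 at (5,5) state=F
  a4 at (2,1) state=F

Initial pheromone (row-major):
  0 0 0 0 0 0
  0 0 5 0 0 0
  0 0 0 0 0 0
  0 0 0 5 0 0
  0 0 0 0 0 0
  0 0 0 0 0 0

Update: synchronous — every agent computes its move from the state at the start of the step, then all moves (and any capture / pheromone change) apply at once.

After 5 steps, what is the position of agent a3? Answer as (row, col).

(0, 0)

t=1: a0@(1,2) a1@(0,1) a2@(3,0) a3@(0,0) a4@(1,2) | pheromone: 2 2 0 0 0 0 / 0 0 8 0 0 0 / 0 0 0 0 0 0 / 2 0 0 4 0 0 / 0 0 0 0 0 0 / 0 0 0 0 0 0
t=2: a0@(1,2) a1@(1,2) a2@(3,0) a3@(0,0) a4@(1,2) | pheromone: 3 1 0 0 0 0 / 0 0 13 0 0 0 / 0 0 0 0 0 0 / 3 0 0 3 0 0 / 0 0 0 0 0 0 / 0 0 0 0 0 0
t=3: a0@(1,2) a1@(1,2) a2@(3,0) a3@(0,0) a4@(1,2) | pheromone: 4 0 0 0 0 0 / 0 0 18 0 0 0 / 0 0 0 0 0 0 / 4 0 0 2 0 0 / 0 0 0 0 0 0 / 0 0 0 0 0 0
t=4: a0@(1,2) a1@(1,2) a2@(3,0) a3@(0,0) a4@(1,2) | pheromone: 5 0 0 0 0 0 / 0 0 23 0 0 0 / 0 0 0 0 0 0 / 5 0 0 1 0 0 / 0 0 0 0 0 0 / 0 0 0 0 0 0
t=5: a0@(1,2) a1@(1,2) a2@(3,0) a3@(0,0) a4@(1,2) | pheromone: 6 0 0 0 0 0 / 0 0 28 0 0 0 / 0 0 0 0 0 0 / 6 0 0 0 0 0 / 0 0 0 0 0 0 / 0 0 0 0 0 0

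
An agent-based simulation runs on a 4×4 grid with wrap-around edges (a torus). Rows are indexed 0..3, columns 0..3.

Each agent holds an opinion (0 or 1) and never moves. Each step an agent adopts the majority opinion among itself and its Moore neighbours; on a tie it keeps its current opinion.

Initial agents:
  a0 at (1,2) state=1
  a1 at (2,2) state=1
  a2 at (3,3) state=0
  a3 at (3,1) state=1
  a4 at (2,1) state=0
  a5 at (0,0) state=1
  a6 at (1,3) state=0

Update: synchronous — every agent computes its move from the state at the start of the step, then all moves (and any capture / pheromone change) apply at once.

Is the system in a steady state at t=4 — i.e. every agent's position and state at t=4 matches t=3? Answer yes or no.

t=1: a0@(1,2):1 a1@(2,2):1 a2@(3,3):1 a3@(3,1):1 a4@(2,1):1 a5@(0,0):1 a6@(1,3):1
t=2: (unchanged — steady state)

yes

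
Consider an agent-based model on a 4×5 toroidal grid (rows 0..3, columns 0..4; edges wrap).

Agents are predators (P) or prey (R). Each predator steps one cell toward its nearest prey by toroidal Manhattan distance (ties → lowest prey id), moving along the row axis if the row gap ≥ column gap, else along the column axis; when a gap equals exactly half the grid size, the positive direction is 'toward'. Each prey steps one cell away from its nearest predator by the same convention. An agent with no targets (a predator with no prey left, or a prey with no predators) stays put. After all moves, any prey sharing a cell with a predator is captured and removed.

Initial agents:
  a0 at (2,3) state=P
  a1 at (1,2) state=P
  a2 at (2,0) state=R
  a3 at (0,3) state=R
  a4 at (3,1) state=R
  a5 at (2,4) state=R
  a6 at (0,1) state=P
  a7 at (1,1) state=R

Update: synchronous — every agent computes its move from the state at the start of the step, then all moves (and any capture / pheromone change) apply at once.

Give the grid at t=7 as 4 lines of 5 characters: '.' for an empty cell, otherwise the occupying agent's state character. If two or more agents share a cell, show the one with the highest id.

t=1: a0@(2,4):P a1@(1,1):P a2@(2,1):R a3@(3,3):R a4@(2,1):R a5@(2,0):R a6@(3,1):P a7@(1,0):R
t=2: a0@(2,0):P a1@(2,1):P a2@(3,1):R a3@(0,3):R a4@(3,1):R a6@(2,1):P a7@(1,4):R
t=3: a0@(3,0):P a1@(3,1):P a2@(0,1):R a3@(3,3):R a4@(0,1):R a6@(3,1):P a7@(0,4):R
t=4: a0@(0,0):P a1@(0,1):P a2@(1,1):R a3@(3,2):R a4@(1,1):R a6@(0,1):P a7@(1,4):R
t=5: a0@(1,0):P a1@(1,1):P a2@(2,1):R a3@(2,2):R a4@(2,1):R a6@(1,1):P a7@(2,4):R
t=6: a0@(2,0):P a1@(2,1):P a2@(3,1):R a3@(3,2):R a4@(3,1):R a6@(2,1):P a7@(3,4):R
t=7: a0@(3,0):P a1@(3,1):P a2@(0,1):R a3@(0,2):R a4@(0,1):R a6@(3,1):P a7@(0,4):R

.RR.R
.....
.....
PP...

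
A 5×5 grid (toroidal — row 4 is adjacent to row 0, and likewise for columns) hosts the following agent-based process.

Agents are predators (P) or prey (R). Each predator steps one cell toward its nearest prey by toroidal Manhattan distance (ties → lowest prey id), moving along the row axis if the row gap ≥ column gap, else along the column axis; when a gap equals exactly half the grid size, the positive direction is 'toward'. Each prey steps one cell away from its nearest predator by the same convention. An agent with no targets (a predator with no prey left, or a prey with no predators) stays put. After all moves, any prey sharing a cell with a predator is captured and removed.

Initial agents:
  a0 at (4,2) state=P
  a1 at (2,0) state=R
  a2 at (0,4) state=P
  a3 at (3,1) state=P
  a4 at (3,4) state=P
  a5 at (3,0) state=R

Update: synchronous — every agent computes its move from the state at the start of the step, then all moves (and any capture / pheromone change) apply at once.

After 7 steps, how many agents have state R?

t=1: a0@(4,1):P a1@(1,0):R a2@(1,4):P a3@(3,0):P a4@(3,0):P a5@(3,4):R
t=2: a0@(0,1):P a1@(1,1):R a2@(1,0):P a3@(3,4):P a4@(3,4):P a5@(3,3):R
t=3: a0@(1,1):P a1@(2,1):R a2@(1,1):P a3@(3,3):P a4@(3,3):P a5@(3,2):R
t=4: a0@(2,1):P a1@(3,1):R a2@(2,1):P a3@(3,2):P a4@(3,2):P a5@(3,1):R
t=5: a0@(3,1):P a1@(4,1):R a2@(3,1):P a3@(3,1):P a4@(3,1):P a5@(4,1):R
t=6: a0@(4,1):P a1@(0,1):R a2@(4,1):P a3@(4,1):P a4@(4,1):P a5@(0,1):R
t=7: a0@(0,1):P a1@(1,1):R a2@(0,1):P a3@(0,1):P a4@(0,1):P a5@(1,1):R

2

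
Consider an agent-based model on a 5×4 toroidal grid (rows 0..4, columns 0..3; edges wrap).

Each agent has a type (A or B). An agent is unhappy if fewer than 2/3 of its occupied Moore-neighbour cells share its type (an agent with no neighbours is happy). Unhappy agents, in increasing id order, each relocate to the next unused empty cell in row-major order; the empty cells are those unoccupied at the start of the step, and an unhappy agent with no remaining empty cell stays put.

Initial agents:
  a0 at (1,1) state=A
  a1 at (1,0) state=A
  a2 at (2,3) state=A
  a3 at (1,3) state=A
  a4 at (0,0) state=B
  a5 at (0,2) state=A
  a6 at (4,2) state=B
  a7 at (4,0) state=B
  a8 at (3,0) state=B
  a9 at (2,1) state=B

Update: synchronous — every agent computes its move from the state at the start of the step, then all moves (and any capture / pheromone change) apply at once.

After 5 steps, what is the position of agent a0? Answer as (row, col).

t=1: a0@(0,1):A a1@(0,3):A a2@(2,3):A a3@(1,3):A a4@(1,2):B a5@(0,2):A a6@(2,0):B a7@(4,0):B a8@(3,0):B a9@(2,2):B
t=2: a0@(0,0):A a1@(1,0):A a2@(1,1):A a3@(2,1):A a4@(3,1):B a5@(0,2):A a6@(3,2):B a7@(3,3):B a8@(3,0):B a9@(4,1):B
t=3: a0@(0,0):A a1@(1,0):A a2@(1,1):A a3@(0,1):A a4@(3,1):B a5@(0,3):A a6@(3,2):B a7@(3,3):B a8@(3,0):B a9@(1,2):B
t=4: a0@(0,0):A a1@(1,0):A a2@(1,1):A a3@(0,1):A a4@(3,1):B a5@(0,3):A a6@(3,2):B a7@(3,3):B a8@(3,0):B a9@(0,2):B
t=5: a0@(0,0):A a1@(1,0):A a2@(1,1):A a3@(0,1):A a4@(3,1):B a5@(0,3):A a6@(3,2):B a7@(3,3):B a8@(3,0):B a9@(1,2):B

(0, 0)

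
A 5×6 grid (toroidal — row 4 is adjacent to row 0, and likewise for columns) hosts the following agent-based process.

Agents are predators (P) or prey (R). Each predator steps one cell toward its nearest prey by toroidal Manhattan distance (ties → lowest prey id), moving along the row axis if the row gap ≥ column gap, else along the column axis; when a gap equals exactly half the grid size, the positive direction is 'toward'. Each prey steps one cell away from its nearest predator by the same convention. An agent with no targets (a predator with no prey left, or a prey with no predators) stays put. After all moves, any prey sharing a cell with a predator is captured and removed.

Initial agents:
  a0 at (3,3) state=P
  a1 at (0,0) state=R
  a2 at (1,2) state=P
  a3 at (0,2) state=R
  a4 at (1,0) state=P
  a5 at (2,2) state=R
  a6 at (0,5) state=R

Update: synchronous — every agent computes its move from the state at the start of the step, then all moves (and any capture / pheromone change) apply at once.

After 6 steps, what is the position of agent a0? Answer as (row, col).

t=1: a0@(2,3):P a1@(4,0):R a2@(0,2):P a3@(4,2):R a4@(0,0):P a5@(3,2):R a6@(4,5):R
t=2: a0@(3,3):P a1@(3,0):R a2@(4,2):P a3@(3,2):R a4@(4,0):P a6@(3,5):R
t=3: a0@(3,2):P a1@(2,0):R a2@(3,2):P a3@(3,1):R a4@(3,0):P
t=4: a0@(3,1):P a1@(1,0):R a2@(3,1):P a3@(3,0):R a4@(2,0):P
t=5: a0@(3,0):P a1@(0,0):R a2@(3,0):P a3@(3,5):R a4@(1,0):P
t=6: a0@(3,5):P a1@(4,0):R a2@(3,5):P a3@(3,4):R a4@(0,0):P

(3, 5)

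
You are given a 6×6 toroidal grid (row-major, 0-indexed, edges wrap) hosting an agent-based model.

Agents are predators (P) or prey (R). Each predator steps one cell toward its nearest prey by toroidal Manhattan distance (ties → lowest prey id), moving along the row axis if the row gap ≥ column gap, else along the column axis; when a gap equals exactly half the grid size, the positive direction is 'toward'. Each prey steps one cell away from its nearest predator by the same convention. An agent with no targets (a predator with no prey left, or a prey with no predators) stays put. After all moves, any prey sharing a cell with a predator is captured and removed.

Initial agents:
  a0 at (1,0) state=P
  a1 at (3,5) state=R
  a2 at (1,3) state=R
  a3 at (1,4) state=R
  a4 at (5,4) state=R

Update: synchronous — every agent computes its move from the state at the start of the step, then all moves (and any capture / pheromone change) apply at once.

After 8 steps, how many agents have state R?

4

t=1: a0@(1,5):P a1@(4,5):R a2@(1,2):R a3@(1,3):R a4@(4,4):R
t=2: a0@(1,4):P a1@(3,5):R a2@(1,1):R a3@(1,2):R a4@(3,4):R
t=3: a0@(1,3):P a1@(4,5):R a2@(1,0):R a3@(1,1):R a4@(4,4):R
t=4: a0@(1,2):P a1@(3,5):R a2@(1,5):R a3@(1,0):R a4@(3,4):R
t=5: a0@(1,1):P a1@(3,4):R a2@(1,4):R a3@(1,5):R a4@(4,4):R
t=6: a0@(1,0):P a1@(3,3):R a2@(1,3):R a3@(1,4):R a4@(3,4):R
t=7: a0@(1,5):P a1@(3,2):R a2@(1,2):R a3@(1,3):R a4@(4,4):R
t=8: a0@(1,4):P a1@(3,1):R a2@(1,1):R a3@(1,2):R a4@(3,4):R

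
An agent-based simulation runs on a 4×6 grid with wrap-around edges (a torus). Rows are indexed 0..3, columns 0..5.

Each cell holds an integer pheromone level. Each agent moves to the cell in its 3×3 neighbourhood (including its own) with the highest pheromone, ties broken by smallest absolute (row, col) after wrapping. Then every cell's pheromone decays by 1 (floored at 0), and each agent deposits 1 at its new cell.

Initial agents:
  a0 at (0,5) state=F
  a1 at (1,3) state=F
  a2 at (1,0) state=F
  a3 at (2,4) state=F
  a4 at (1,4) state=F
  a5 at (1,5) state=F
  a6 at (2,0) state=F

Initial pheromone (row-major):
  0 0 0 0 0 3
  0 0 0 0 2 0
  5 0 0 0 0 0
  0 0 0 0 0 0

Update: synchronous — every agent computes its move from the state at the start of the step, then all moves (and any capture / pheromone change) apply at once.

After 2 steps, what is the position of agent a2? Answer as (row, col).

t=1: a0@(0,5) a1@(1,4) a2@(2,0) a3@(1,4) a4@(0,5) a5@(2,0) a6@(2,0) | pheromone: 0 0 0 0 0 4 / 0 0 0 0 3 0 / 7 0 0 0 0 0 / 0 0 0 0 0 0
t=2: a0@(0,5) a1@(0,5) a2@(2,0) a3@(0,5) a4@(0,5) a5@(2,0) a6@(2,0) | pheromone: 0 0 0 0 0 7 / 0 0 0 0 2 0 / 9 0 0 0 0 0 / 0 0 0 0 0 0

(2, 0)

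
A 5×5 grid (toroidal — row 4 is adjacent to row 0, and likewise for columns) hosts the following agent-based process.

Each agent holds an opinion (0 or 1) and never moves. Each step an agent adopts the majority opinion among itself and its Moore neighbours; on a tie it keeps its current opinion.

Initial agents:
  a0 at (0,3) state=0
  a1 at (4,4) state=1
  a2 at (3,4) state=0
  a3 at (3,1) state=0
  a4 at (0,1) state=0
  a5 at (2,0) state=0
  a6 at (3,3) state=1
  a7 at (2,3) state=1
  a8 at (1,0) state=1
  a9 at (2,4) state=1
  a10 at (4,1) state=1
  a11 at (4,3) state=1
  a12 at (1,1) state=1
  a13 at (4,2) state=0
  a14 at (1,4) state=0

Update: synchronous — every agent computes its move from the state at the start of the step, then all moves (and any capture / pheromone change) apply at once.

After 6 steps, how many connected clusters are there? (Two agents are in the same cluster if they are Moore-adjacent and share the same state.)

t=1: a0@(0,3):0 a1@(4,4):1 a2@(3,4):1 a3@(3,1):0 a4@(0,1):1 a5@(2,0):0 a6@(3,3):1 a7@(2,3):1 a8@(1,0):1 a9@(2,4):1 a10@(4,1):0 a11@(4,3):1 a12@(1,1):1 a13@(4,2):0 a14@(1,4):0
t=2: a0@(0,3):0 a1@(4,4):1 a2@(3,4):1 a3@(3,1):0 a4@(0,1):1 a5@(2,0):1 a6@(3,3):1 a7@(2,3):1 a8@(1,0):1 a9@(2,4):1 a10@(4,1):0 a11@(4,3):1 a12@(1,1):1 a13@(4,2):0 a14@(1,4):0
t=3: a0@(0,3):0 a1@(4,4):1 a2@(3,4):1 a3@(3,1):0 a4@(0,1):1 a5@(2,0):1 a6@(3,3):1 a7@(2,3):1 a8@(1,0):1 a9@(2,4):1 a10@(4,1):0 a11@(4,3):1 a12@(1,1):1 a13@(4,2):0 a14@(1,4):1
t=4: a0@(0,3):1 a1@(4,4):1 a2@(3,4):1 a3@(3,1):0 a4@(0,1):1 a5@(2,0):1 a6@(3,3):1 a7@(2,3):1 a8@(1,0):1 a9@(2,4):1 a10@(4,1):0 a11@(4,3):1 a12@(1,1):1 a13@(4,2):0 a14@(1,4):1
t=5: a0@(0,3):1 a1@(4,4):1 a2@(3,4):1 a3@(3,1):0 a4@(0,1):1 a5@(2,0):1 a6@(3,3):1 a7@(2,3):1 a8@(1,0):1 a9@(2,4):1 a10@(4,1):0 a11@(4,3):1 a12@(1,1):1 a13@(4,2):1 a14@(1,4):1
t=6: (unchanged — steady state)

2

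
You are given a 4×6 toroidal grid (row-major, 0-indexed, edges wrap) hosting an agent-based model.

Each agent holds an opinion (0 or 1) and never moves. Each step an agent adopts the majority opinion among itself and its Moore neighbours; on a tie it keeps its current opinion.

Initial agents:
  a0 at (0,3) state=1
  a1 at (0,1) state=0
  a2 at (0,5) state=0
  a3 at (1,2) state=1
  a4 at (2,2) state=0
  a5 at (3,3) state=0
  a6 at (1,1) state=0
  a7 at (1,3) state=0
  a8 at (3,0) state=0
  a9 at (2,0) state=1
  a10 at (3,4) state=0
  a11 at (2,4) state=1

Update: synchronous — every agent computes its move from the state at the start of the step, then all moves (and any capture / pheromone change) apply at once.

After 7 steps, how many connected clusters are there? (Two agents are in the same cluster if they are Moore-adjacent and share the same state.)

t=1: a0@(0,3):0 a1@(0,1):0 a2@(0,5):0 a3@(1,2):0 a4@(2,2):0 a5@(3,3):0 a6@(1,1):0 a7@(1,3):1 a8@(3,0):0 a9@(2,0):0 a10@(3,4):0 a11@(2,4):0
t=2: a0@(0,3):0 a1@(0,1):0 a2@(0,5):0 a3@(1,2):0 a4@(2,2):0 a5@(3,3):0 a6@(1,1):0 a7@(1,3):0 a8@(3,0):0 a9@(2,0):0 a10@(3,4):0 a11@(2,4):0
t=3: (unchanged — steady state)

1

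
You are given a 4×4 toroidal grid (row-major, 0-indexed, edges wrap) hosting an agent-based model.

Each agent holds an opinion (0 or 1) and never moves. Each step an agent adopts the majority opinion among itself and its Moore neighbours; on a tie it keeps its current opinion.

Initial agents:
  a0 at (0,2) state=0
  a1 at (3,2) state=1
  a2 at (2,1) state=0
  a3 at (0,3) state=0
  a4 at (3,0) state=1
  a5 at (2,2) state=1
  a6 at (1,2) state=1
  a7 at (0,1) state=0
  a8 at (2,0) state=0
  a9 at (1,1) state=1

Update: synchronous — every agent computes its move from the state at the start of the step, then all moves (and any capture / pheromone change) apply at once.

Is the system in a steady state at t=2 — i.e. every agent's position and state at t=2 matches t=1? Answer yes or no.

t=1: a0@(0,2):0 a1@(3,2):0 a2@(2,1):1 a3@(0,3):1 a4@(3,0):0 a5@(2,2):1 a6@(1,2):0 a7@(0,1):1 a8@(2,0):0 a9@(1,1):0
t=2: a0@(0,2):0 a1@(3,2):1 a2@(2,1):0 a3@(0,3):0 a4@(3,0):1 a5@(2,2):0 a6@(1,2):1 a7@(0,1):0 a8@(2,0):0 a9@(1,1):0

no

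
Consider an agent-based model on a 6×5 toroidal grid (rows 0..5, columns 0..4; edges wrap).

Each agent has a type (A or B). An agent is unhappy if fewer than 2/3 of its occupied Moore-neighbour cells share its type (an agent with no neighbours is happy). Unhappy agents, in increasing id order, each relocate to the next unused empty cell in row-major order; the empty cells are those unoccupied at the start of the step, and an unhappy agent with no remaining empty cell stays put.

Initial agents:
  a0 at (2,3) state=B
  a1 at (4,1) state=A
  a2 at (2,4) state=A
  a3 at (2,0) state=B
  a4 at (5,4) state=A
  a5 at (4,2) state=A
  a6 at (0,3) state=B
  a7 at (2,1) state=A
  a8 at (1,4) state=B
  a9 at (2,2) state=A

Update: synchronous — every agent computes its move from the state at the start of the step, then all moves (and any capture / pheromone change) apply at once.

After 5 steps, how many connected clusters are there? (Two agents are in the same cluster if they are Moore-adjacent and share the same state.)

5

t=1: a0@(0,0):B a1@(4,1):A a2@(0,1):A a3@(0,2):B a4@(0,4):A a5@(4,2):A a6@(1,0):B a7@(1,1):A a8@(1,4):B a9@(1,2):A
t=2: a0@(0,3):B a1@(4,1):A a2@(1,3):A a3@(2,0):B a4@(2,1):A a5@(4,2):A a6@(2,2):B a7@(2,3):A a8@(1,4):B a9@(1,2):A
t=3: a0@(0,0):B a1@(4,1):A a2@(0,1):A a3@(0,2):B a4@(0,4):A a5@(4,2):A a6@(1,0):B a7@(1,1):A a8@(2,4):B a9@(3,0):A
t=4: a0@(0,3):B a1@(4,1):A a2@(1,2):A a3@(1,3):B a4@(1,4):A a5@(4,2):A a6@(2,0):B a7@(2,1):A a8@(2,2):B a9@(2,3):A
t=5: a0@(0,0):B a1@(4,1):A a2@(0,1):A a3@(0,2):B a4@(0,4):A a5@(4,2):A a6@(1,0):B a7@(1,1):A a8@(2,4):B a9@(3,0):A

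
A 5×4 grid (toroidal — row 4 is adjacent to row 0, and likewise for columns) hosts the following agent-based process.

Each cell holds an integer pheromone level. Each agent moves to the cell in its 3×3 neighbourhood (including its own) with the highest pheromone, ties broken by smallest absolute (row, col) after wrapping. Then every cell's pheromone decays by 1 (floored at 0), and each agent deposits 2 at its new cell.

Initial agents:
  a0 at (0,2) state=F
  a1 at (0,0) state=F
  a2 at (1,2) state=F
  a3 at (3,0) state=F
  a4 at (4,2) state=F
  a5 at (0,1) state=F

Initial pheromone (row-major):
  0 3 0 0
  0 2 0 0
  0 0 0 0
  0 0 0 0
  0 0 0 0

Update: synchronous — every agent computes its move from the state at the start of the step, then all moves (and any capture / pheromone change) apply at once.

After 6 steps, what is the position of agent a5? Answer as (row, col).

(0, 1)

t=1: a0@(0,1) a1@(0,1) a2@(0,1) a3@(2,0) a4@(0,1) a5@(0,1) | pheromone: 0 12 0 0 / 0 1 0 0 / 2 0 0 0 / 0 0 0 0 / 0 0 0 0
t=2: a0@(0,1) a1@(0,1) a2@(0,1) a3@(2,0) a4@(0,1) a5@(0,1) | pheromone: 0 21 0 0 / 0 0 0 0 / 3 0 0 0 / 0 0 0 0 / 0 0 0 0
t=3: a0@(0,1) a1@(0,1) a2@(0,1) a3@(2,0) a4@(0,1) a5@(0,1) | pheromone: 0 30 0 0 / 0 0 0 0 / 4 0 0 0 / 0 0 0 0 / 0 0 0 0
t=4: a0@(0,1) a1@(0,1) a2@(0,1) a3@(2,0) a4@(0,1) a5@(0,1) | pheromone: 0 39 0 0 / 0 0 0 0 / 5 0 0 0 / 0 0 0 0 / 0 0 0 0
t=5: a0@(0,1) a1@(0,1) a2@(0,1) a3@(2,0) a4@(0,1) a5@(0,1) | pheromone: 0 48 0 0 / 0 0 0 0 / 6 0 0 0 / 0 0 0 0 / 0 0 0 0
t=6: a0@(0,1) a1@(0,1) a2@(0,1) a3@(2,0) a4@(0,1) a5@(0,1) | pheromone: 0 57 0 0 / 0 0 0 0 / 7 0 0 0 / 0 0 0 0 / 0 0 0 0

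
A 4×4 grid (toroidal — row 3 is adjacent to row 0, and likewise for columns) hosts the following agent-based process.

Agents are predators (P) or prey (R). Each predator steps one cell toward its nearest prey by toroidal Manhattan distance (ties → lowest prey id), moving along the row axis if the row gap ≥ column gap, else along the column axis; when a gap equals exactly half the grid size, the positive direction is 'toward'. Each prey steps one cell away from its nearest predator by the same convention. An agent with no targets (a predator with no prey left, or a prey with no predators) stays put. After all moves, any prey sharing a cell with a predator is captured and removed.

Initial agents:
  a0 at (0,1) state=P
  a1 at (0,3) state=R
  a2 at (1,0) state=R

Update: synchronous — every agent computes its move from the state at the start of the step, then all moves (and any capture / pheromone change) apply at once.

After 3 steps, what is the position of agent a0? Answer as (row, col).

(1, 3)

t=1: a0@(0,2):P a2@(2,0):R
t=2: a0@(1,2):P a2@(1,0):R
t=3: a0@(1,3):P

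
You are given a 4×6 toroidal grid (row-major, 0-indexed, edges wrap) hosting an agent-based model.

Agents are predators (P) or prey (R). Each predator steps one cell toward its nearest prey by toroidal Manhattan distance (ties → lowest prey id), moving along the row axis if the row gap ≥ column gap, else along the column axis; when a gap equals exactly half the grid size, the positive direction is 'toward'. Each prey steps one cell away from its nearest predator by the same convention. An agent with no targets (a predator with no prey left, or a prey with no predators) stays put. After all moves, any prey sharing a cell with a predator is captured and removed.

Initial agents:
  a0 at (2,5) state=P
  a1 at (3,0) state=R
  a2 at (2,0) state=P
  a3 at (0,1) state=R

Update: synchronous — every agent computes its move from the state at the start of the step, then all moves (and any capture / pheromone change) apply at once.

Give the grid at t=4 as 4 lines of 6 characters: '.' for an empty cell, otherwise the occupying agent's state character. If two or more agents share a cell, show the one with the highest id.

t=1: a0@(3,5):P a1@(0,0):R a2@(3,0):P a3@(3,1):R
t=2: a0@(0,5):P a1@(1,0):R a2@(0,0):P a3@(3,2):R
t=3: a0@(1,5):P a1@(2,0):R a2@(1,0):P a3@(3,3):R
t=4: a0@(2,5):P a1@(3,0):R a2@(2,0):P a3@(2,3):R

......
......
P..R.P
R.....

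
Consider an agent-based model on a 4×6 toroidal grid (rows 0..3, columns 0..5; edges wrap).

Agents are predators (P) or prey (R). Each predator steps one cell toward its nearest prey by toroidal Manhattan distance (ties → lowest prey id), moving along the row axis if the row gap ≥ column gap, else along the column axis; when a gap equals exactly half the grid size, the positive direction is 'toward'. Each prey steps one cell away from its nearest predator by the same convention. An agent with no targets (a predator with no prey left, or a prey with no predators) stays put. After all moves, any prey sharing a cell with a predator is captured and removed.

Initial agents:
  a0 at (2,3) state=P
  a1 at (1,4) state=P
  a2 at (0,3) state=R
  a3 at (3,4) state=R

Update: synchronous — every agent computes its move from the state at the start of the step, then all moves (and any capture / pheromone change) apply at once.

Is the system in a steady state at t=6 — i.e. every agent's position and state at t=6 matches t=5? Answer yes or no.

t=1: a0@(3,3):P a1@(0,4):P
t=2: (unchanged — steady state)

yes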